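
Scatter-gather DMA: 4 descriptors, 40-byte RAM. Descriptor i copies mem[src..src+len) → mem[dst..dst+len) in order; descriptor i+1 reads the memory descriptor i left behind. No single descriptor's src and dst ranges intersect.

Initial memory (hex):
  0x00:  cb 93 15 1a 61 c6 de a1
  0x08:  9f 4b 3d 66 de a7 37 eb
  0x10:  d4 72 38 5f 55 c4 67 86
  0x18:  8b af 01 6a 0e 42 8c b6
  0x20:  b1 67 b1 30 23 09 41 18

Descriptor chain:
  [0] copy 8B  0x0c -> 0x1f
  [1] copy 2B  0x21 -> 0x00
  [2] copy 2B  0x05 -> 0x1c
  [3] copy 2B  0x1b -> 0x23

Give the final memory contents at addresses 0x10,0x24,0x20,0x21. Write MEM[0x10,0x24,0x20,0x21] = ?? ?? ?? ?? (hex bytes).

MEM[0x10,0x24,0x20,0x21] = d4 c6 a7 37

#0 dst[0x1f+8] := {0xde,0xa7,0x37,0xeb,0xd4,0x72,0x38,0x5f}
#1 dst[0x00+2] := {0x37,0xeb}
#2 dst[0x1c+2] := {0xc6,0xde}
#3 dst[0x23+2] := {0x6a,0xc6}
query mem[0x10]=0xd4, mem[0x24]=0xc6, mem[0x20]=0xa7, mem[0x21]=0x37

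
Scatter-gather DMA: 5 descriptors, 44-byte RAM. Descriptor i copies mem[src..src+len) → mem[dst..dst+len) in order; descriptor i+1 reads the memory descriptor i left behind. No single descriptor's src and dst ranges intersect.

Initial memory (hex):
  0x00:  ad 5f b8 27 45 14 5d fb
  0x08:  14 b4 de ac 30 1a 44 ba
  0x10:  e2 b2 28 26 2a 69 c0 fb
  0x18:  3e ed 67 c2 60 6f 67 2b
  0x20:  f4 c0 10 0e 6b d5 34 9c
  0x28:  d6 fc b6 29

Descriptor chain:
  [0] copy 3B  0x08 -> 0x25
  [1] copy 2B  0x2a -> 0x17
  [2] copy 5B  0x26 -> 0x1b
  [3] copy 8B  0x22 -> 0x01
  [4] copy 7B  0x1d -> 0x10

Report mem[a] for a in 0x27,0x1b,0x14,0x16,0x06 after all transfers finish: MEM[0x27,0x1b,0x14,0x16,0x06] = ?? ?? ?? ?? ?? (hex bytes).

MEM[0x27,0x1b,0x14,0x16,0x06] = de b4 c0 0e de

  after D0: wrote 3B at 0x25 = 14b4de
  after D1: wrote 2B at 0x17 = b629
  after D2: wrote 5B at 0x1b = b4ded6fcb6
  after D3: wrote 8B at 0x01 = 100e6b14b4ded6fc
  after D4: wrote 7B at 0x10 = d6fcb6f4c0100e
query mem[0x27]=0xde, mem[0x1b]=0xb4, mem[0x14]=0xc0, mem[0x16]=0x0e, mem[0x06]=0xde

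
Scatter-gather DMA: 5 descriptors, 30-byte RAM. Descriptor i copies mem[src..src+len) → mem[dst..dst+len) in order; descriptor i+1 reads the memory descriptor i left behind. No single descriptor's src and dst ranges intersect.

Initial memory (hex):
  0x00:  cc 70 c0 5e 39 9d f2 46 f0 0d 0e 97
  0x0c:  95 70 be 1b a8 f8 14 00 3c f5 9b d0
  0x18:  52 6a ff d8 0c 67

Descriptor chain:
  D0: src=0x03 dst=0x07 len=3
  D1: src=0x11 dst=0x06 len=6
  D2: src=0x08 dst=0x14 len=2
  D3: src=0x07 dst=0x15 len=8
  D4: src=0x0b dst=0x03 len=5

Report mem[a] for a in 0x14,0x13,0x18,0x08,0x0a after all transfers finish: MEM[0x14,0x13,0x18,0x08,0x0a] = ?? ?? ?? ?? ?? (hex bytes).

MEM[0x14,0x13,0x18,0x08,0x0a] = 00 00 f5 00 f5

#0 dst[0x07+3] := {0x5e,0x39,0x9d}
#1 dst[0x06+6] := {0xf8,0x14,0x00,0x3c,0xf5,0x9b}
#2 dst[0x14+2] := {0x00,0x3c}
#3 dst[0x15+8] := {0x14,0x00,0x3c,0xf5,0x9b,0x95,0x70,0xbe}
#4 dst[0x03+5] := {0x9b,0x95,0x70,0xbe,0x1b}
query mem[0x14]=0x00, mem[0x13]=0x00, mem[0x18]=0xf5, mem[0x08]=0x00, mem[0x0a]=0xf5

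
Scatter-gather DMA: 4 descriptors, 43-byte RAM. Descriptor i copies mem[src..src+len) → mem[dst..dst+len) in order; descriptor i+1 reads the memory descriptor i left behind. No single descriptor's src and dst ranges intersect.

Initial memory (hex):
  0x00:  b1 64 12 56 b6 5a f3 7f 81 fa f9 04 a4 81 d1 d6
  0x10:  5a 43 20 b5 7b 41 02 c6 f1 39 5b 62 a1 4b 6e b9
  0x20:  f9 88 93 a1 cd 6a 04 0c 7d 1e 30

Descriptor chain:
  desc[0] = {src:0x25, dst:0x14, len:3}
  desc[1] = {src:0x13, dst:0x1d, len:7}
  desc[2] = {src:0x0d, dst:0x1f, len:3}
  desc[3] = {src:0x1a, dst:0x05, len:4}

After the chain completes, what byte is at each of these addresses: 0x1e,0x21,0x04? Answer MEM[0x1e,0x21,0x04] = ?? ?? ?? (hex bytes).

MEM[0x1e,0x21,0x04] = 6a d6 b6

D0: mem[0x14..0x16] <- [6a 04 0c]
D1: mem[0x1d..0x23] <- [b5 6a 04 0c c6 f1 39]
D2: mem[0x1f..0x21] <- [81 d1 d6]
D3: mem[0x05..0x08] <- [5b 62 a1 b5]
query mem[0x1e]=0x6a, mem[0x21]=0xd6, mem[0x04]=0xb6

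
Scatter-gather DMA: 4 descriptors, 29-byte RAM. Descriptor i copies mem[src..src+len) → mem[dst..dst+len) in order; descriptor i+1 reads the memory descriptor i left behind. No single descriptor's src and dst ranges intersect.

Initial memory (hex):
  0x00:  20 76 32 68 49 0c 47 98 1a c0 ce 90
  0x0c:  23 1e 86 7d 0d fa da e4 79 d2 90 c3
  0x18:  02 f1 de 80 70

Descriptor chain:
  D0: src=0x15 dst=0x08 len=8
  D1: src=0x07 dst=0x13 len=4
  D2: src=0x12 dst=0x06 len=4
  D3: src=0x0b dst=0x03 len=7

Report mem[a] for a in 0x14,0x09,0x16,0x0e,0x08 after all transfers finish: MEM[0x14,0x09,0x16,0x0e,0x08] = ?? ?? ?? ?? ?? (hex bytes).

[0] 0x15->0x08 len=8 : d2 90 c3 02 f1 de 80 70
[1] 0x07->0x13 len=4 : 98 d2 90 c3
[2] 0x12->0x06 len=4 : da 98 d2 90
[3] 0x0b->0x03 len=7 : 02 f1 de 80 70 0d fa
query mem[0x14]=0xd2, mem[0x09]=0xfa, mem[0x16]=0xc3, mem[0x0e]=0x80, mem[0x08]=0x0d

MEM[0x14,0x09,0x16,0x0e,0x08] = d2 fa c3 80 0d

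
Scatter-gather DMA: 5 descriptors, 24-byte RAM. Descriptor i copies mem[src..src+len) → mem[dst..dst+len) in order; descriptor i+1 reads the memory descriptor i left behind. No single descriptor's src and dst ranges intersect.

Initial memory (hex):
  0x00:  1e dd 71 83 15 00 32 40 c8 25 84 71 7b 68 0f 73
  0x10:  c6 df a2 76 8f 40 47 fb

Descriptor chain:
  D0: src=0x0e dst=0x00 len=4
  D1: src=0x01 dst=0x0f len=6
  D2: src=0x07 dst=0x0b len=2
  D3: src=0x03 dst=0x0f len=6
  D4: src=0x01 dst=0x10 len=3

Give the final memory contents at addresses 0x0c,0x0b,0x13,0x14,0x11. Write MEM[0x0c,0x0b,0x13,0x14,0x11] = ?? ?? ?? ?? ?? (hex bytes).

#0 dst[0x00+4] := {0x0f,0x73,0xc6,0xdf}
#1 dst[0x0f+6] := {0x73,0xc6,0xdf,0x15,0x00,0x32}
#2 dst[0x0b+2] := {0x40,0xc8}
#3 dst[0x0f+6] := {0xdf,0x15,0x00,0x32,0x40,0xc8}
#4 dst[0x10+3] := {0x73,0xc6,0xdf}
query mem[0x0c]=0xc8, mem[0x0b]=0x40, mem[0x13]=0x40, mem[0x14]=0xc8, mem[0x11]=0xc6

MEM[0x0c,0x0b,0x13,0x14,0x11] = c8 40 40 c8 c6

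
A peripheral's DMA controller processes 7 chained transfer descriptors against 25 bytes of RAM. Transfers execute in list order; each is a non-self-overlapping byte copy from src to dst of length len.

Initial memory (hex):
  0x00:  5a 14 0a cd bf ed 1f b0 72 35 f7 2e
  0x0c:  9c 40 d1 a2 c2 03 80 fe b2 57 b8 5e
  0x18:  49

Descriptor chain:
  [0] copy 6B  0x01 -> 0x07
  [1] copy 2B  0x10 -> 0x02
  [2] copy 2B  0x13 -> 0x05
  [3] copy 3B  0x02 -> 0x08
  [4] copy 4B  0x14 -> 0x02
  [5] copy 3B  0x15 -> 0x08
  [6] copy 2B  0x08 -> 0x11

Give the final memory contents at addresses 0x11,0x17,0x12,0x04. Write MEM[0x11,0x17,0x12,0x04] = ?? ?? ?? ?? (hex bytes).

#0 dst[0x07+6] := {0x14,0x0a,0xcd,0xbf,0xed,0x1f}
#1 dst[0x02+2] := {0xc2,0x03}
#2 dst[0x05+2] := {0xfe,0xb2}
#3 dst[0x08+3] := {0xc2,0x03,0xbf}
#4 dst[0x02+4] := {0xb2,0x57,0xb8,0x5e}
#5 dst[0x08+3] := {0x57,0xb8,0x5e}
#6 dst[0x11+2] := {0x57,0xb8}
query mem[0x11]=0x57, mem[0x17]=0x5e, mem[0x12]=0xb8, mem[0x04]=0xb8

MEM[0x11,0x17,0x12,0x04] = 57 5e b8 b8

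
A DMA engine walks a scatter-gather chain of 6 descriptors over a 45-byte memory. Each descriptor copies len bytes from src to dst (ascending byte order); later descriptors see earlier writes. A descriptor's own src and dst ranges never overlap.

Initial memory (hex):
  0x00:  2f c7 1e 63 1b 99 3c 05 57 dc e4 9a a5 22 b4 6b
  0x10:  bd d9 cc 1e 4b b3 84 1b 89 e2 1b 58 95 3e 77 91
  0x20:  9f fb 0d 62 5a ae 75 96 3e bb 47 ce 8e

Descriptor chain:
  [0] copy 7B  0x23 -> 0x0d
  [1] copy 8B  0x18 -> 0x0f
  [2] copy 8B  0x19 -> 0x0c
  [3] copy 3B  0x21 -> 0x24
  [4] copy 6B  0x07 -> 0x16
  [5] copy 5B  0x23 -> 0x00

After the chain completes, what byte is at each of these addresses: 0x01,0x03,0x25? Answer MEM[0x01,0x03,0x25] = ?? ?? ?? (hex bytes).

[0] 0x23->0x0d len=7 : 62 5a ae 75 96 3e bb
[1] 0x18->0x0f len=8 : 89 e2 1b 58 95 3e 77 91
[2] 0x19->0x0c len=8 : e2 1b 58 95 3e 77 91 9f
[3] 0x21->0x24 len=3 : fb 0d 62
[4] 0x07->0x16 len=6 : 05 57 dc e4 9a e2
[5] 0x23->0x00 len=5 : 62 fb 0d 62 96
query mem[0x01]=0xfb, mem[0x03]=0x62, mem[0x25]=0x0d

MEM[0x01,0x03,0x25] = fb 62 0d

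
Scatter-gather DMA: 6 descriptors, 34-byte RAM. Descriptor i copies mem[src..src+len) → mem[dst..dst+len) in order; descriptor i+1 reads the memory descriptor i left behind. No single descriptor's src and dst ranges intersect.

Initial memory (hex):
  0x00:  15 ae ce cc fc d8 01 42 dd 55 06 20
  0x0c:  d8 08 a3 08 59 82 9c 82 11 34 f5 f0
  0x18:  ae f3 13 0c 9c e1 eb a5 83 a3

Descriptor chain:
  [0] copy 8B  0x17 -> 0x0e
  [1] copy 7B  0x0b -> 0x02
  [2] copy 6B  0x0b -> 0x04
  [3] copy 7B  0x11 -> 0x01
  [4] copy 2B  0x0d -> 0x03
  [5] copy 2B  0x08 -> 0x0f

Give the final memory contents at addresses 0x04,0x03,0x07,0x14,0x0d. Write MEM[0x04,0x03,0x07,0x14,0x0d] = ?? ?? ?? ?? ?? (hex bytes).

MEM[0x04,0x03,0x07,0x14,0x0d] = f0 08 f0 e1 08

#0 dst[0x0e+8] := {0xf0,0xae,0xf3,0x13,0x0c,0x9c,0xe1,0xeb}
#1 dst[0x02+7] := {0x20,0xd8,0x08,0xf0,0xae,0xf3,0x13}
#2 dst[0x04+6] := {0x20,0xd8,0x08,0xf0,0xae,0xf3}
#3 dst[0x01+7] := {0x13,0x0c,0x9c,0xe1,0xeb,0xf5,0xf0}
#4 dst[0x03+2] := {0x08,0xf0}
#5 dst[0x0f+2] := {0xae,0xf3}
query mem[0x04]=0xf0, mem[0x03]=0x08, mem[0x07]=0xf0, mem[0x14]=0xe1, mem[0x0d]=0x08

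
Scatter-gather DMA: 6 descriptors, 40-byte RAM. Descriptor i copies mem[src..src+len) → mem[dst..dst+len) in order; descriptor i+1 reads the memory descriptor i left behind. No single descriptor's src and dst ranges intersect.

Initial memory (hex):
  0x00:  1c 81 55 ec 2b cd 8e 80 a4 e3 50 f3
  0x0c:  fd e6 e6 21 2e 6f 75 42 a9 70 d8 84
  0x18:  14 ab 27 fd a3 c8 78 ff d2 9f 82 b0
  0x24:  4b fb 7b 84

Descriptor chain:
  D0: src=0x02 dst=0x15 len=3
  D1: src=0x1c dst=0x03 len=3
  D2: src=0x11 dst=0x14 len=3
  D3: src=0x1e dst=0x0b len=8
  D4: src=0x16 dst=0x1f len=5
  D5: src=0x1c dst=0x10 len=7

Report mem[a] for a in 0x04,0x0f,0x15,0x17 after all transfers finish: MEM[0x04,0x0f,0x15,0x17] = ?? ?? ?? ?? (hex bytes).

MEM[0x04,0x0f,0x15,0x17] = c8 82 14 2b

[0] 0x02->0x15 len=3 : 55 ec 2b
[1] 0x1c->0x03 len=3 : a3 c8 78
[2] 0x11->0x14 len=3 : 6f 75 42
[3] 0x1e->0x0b len=8 : 78 ff d2 9f 82 b0 4b fb
[4] 0x16->0x1f len=5 : 42 2b 14 ab 27
[5] 0x1c->0x10 len=7 : a3 c8 78 42 2b 14 ab
query mem[0x04]=0xc8, mem[0x0f]=0x82, mem[0x15]=0x14, mem[0x17]=0x2b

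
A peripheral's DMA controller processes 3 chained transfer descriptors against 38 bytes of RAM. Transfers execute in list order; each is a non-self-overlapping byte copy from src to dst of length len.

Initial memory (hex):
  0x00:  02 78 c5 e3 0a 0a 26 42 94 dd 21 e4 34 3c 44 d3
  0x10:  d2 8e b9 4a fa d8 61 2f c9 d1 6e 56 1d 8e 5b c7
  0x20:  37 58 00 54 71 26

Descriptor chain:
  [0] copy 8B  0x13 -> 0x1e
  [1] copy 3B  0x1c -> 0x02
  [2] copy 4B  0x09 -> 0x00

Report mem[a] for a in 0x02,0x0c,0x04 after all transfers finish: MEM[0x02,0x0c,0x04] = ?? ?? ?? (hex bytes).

MEM[0x02,0x0c,0x04] = e4 34 4a

D0: mem[0x1e..0x25] <- [4a fa d8 61 2f c9 d1 6e]
D1: mem[0x02..0x04] <- [1d 8e 4a]
D2: mem[0x00..0x03] <- [dd 21 e4 34]
query mem[0x02]=0xe4, mem[0x0c]=0x34, mem[0x04]=0x4a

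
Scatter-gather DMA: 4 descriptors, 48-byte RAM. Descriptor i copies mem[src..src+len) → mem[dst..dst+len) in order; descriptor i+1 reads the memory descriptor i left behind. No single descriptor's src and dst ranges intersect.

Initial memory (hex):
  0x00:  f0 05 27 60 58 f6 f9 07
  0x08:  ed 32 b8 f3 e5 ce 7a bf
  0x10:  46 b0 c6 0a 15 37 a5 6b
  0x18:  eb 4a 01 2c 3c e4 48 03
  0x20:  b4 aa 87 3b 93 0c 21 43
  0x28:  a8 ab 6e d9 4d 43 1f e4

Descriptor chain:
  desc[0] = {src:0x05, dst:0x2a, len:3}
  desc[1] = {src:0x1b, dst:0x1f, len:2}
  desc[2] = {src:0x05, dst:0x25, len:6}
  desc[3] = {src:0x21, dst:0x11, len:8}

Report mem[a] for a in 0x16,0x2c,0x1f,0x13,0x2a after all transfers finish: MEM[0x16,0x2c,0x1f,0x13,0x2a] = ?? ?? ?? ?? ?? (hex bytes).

MEM[0x16,0x2c,0x1f,0x13,0x2a] = f9 07 2c 3b b8

  after D0: wrote 3B at 0x2a = f6f907
  after D1: wrote 2B at 0x1f = 2c3c
  after D2: wrote 6B at 0x25 = f6f907ed32b8
  after D3: wrote 8B at 0x11 = aa873b93f6f907ed
query mem[0x16]=0xf9, mem[0x2c]=0x07, mem[0x1f]=0x2c, mem[0x13]=0x3b, mem[0x2a]=0xb8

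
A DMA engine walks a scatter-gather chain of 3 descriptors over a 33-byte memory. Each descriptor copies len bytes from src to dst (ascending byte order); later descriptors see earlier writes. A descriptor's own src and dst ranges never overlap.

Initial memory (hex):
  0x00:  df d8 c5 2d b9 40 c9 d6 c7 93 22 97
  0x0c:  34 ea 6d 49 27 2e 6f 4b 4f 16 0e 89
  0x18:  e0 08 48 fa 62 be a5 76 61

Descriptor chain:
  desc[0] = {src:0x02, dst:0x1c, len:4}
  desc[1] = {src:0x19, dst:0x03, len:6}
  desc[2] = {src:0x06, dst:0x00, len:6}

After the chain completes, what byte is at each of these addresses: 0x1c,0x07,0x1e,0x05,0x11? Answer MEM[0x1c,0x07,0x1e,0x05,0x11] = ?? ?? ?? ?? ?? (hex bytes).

#0 dst[0x1c+4] := {0xc5,0x2d,0xb9,0x40}
#1 dst[0x03+6] := {0x08,0x48,0xfa,0xc5,0x2d,0xb9}
#2 dst[0x00+6] := {0xc5,0x2d,0xb9,0x93,0x22,0x97}
query mem[0x1c]=0xc5, mem[0x07]=0x2d, mem[0x1e]=0xb9, mem[0x05]=0x97, mem[0x11]=0x2e

MEM[0x1c,0x07,0x1e,0x05,0x11] = c5 2d b9 97 2e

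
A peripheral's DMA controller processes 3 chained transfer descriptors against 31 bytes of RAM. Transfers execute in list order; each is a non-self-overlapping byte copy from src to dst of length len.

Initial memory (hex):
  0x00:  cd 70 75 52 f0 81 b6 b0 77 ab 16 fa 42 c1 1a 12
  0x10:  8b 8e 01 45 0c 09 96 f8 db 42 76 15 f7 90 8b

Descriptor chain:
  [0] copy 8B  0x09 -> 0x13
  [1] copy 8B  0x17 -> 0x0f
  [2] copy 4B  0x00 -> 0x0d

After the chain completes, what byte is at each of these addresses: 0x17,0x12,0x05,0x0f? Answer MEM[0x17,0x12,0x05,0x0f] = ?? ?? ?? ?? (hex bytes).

MEM[0x17,0x12,0x05,0x0f] = c1 8b 81 75

#0 dst[0x13+8] := {0xab,0x16,0xfa,0x42,0xc1,0x1a,0x12,0x8b}
#1 dst[0x0f+8] := {0xc1,0x1a,0x12,0x8b,0x15,0xf7,0x90,0x8b}
#2 dst[0x0d+4] := {0xcd,0x70,0x75,0x52}
query mem[0x17]=0xc1, mem[0x12]=0x8b, mem[0x05]=0x81, mem[0x0f]=0x75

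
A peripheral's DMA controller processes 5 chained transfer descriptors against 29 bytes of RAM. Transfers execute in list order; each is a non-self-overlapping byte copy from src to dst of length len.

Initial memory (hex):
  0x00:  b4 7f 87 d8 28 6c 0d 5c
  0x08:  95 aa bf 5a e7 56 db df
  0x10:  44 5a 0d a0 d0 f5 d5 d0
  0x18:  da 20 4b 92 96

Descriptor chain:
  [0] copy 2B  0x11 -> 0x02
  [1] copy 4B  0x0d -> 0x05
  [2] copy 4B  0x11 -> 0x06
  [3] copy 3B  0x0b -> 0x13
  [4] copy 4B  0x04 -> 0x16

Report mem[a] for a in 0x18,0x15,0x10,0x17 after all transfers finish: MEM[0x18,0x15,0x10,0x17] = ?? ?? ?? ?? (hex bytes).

#0 dst[0x02+2] := {0x5a,0x0d}
#1 dst[0x05+4] := {0x56,0xdb,0xdf,0x44}
#2 dst[0x06+4] := {0x5a,0x0d,0xa0,0xd0}
#3 dst[0x13+3] := {0x5a,0xe7,0x56}
#4 dst[0x16+4] := {0x28,0x56,0x5a,0x0d}
query mem[0x18]=0x5a, mem[0x15]=0x56, mem[0x10]=0x44, mem[0x17]=0x56

MEM[0x18,0x15,0x10,0x17] = 5a 56 44 56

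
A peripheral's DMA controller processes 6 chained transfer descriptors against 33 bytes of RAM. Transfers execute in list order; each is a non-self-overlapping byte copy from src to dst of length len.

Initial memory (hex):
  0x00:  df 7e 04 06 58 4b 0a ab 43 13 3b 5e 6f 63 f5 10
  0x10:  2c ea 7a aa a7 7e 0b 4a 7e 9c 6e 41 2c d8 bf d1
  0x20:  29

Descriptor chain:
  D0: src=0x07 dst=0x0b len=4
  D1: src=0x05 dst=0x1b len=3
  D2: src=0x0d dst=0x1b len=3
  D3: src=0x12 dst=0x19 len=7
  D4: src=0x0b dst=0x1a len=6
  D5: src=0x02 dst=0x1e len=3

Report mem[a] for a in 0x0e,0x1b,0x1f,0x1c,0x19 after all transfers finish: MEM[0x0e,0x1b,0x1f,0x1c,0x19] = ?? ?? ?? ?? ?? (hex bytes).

MEM[0x0e,0x1b,0x1f,0x1c,0x19] = 3b 43 06 13 7a

[0] 0x07->0x0b len=4 : ab 43 13 3b
[1] 0x05->0x1b len=3 : 4b 0a ab
[2] 0x0d->0x1b len=3 : 13 3b 10
[3] 0x12->0x19 len=7 : 7a aa a7 7e 0b 4a 7e
[4] 0x0b->0x1a len=6 : ab 43 13 3b 10 2c
[5] 0x02->0x1e len=3 : 04 06 58
query mem[0x0e]=0x3b, mem[0x1b]=0x43, mem[0x1f]=0x06, mem[0x1c]=0x13, mem[0x19]=0x7a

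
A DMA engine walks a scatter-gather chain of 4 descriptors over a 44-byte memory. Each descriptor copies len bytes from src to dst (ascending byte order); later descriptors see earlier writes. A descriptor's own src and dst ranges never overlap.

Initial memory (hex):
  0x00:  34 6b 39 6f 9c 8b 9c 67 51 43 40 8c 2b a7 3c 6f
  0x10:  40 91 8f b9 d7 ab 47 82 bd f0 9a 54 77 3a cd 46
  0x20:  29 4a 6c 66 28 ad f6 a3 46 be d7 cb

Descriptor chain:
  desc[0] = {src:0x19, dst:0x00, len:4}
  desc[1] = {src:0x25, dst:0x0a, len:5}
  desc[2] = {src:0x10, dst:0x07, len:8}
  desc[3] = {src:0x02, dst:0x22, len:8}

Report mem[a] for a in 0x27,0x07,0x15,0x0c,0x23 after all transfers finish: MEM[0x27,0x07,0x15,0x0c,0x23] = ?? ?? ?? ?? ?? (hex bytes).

MEM[0x27,0x07,0x15,0x0c,0x23] = 40 40 ab ab 77

  after D0: wrote 4B at 0x00 = f09a5477
  after D1: wrote 5B at 0x0a = adf6a346be
  after D2: wrote 8B at 0x07 = 40918fb9d7ab4782
  after D3: wrote 8B at 0x22 = 54779c8b9c40918f
query mem[0x27]=0x40, mem[0x07]=0x40, mem[0x15]=0xab, mem[0x0c]=0xab, mem[0x23]=0x77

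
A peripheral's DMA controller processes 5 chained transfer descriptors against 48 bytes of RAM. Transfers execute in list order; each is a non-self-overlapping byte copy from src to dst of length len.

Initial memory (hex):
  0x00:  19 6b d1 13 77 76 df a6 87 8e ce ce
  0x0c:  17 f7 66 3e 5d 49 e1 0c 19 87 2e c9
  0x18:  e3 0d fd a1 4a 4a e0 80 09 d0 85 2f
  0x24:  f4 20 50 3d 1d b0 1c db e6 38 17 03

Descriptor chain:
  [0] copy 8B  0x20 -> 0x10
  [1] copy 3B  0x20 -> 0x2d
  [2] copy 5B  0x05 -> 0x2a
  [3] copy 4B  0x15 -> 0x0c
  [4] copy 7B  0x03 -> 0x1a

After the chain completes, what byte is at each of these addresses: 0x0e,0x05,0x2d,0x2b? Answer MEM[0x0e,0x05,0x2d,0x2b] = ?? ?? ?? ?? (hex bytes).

MEM[0x0e,0x05,0x2d,0x2b] = 3d 76 87 df

#0 dst[0x10+8] := {0x09,0xd0,0x85,0x2f,0xf4,0x20,0x50,0x3d}
#1 dst[0x2d+3] := {0x09,0xd0,0x85}
#2 dst[0x2a+5] := {0x76,0xdf,0xa6,0x87,0x8e}
#3 dst[0x0c+4] := {0x20,0x50,0x3d,0xe3}
#4 dst[0x1a+7] := {0x13,0x77,0x76,0xdf,0xa6,0x87,0x8e}
query mem[0x0e]=0x3d, mem[0x05]=0x76, mem[0x2d]=0x87, mem[0x2b]=0xdf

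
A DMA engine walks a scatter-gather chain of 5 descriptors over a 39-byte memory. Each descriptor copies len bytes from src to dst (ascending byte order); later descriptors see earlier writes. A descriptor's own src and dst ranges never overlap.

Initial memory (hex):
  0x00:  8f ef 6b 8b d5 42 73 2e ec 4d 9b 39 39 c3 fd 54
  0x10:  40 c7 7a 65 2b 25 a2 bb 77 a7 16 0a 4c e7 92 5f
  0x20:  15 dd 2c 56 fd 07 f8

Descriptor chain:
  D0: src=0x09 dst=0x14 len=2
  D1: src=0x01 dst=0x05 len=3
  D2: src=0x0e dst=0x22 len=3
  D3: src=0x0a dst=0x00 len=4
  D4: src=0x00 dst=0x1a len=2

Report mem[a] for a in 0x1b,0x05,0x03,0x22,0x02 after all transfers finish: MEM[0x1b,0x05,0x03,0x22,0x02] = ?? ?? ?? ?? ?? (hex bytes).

  after D0: wrote 2B at 0x14 = 4d9b
  after D1: wrote 3B at 0x05 = ef6b8b
  after D2: wrote 3B at 0x22 = fd5440
  after D3: wrote 4B at 0x00 = 9b3939c3
  after D4: wrote 2B at 0x1a = 9b39
query mem[0x1b]=0x39, mem[0x05]=0xef, mem[0x03]=0xc3, mem[0x22]=0xfd, mem[0x02]=0x39

MEM[0x1b,0x05,0x03,0x22,0x02] = 39 ef c3 fd 39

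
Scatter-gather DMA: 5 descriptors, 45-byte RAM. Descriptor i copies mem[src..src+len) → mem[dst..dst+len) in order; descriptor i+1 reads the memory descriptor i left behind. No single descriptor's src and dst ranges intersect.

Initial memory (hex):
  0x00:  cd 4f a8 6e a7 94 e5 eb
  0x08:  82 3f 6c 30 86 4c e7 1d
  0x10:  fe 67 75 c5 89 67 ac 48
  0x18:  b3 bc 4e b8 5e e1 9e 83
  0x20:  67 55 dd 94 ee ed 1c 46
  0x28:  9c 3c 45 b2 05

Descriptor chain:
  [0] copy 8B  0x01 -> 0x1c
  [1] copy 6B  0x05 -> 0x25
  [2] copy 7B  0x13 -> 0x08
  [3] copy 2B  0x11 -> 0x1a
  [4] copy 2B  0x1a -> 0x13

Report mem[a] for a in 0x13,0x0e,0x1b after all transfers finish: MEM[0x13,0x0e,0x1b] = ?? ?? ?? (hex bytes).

[0] 0x01->0x1c len=8 : 4f a8 6e a7 94 e5 eb 82
[1] 0x05->0x25 len=6 : 94 e5 eb 82 3f 6c
[2] 0x13->0x08 len=7 : c5 89 67 ac 48 b3 bc
[3] 0x11->0x1a len=2 : 67 75
[4] 0x1a->0x13 len=2 : 67 75
query mem[0x13]=0x67, mem[0x0e]=0xbc, mem[0x1b]=0x75

MEM[0x13,0x0e,0x1b] = 67 bc 75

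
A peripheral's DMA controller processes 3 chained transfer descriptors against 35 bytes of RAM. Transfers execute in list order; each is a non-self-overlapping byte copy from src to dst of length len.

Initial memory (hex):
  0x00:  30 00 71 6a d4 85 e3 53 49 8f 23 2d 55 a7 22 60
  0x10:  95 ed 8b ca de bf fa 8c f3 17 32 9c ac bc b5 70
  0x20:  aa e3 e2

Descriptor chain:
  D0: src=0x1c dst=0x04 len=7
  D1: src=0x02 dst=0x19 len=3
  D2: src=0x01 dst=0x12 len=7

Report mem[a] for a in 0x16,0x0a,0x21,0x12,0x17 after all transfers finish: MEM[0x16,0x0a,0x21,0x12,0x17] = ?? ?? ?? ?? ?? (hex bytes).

D0: mem[0x04..0x0a] <- [ac bc b5 70 aa e3 e2]
D1: mem[0x19..0x1b] <- [71 6a ac]
D2: mem[0x12..0x18] <- [00 71 6a ac bc b5 70]
query mem[0x16]=0xbc, mem[0x0a]=0xe2, mem[0x21]=0xe3, mem[0x12]=0x00, mem[0x17]=0xb5

MEM[0x16,0x0a,0x21,0x12,0x17] = bc e2 e3 00 b5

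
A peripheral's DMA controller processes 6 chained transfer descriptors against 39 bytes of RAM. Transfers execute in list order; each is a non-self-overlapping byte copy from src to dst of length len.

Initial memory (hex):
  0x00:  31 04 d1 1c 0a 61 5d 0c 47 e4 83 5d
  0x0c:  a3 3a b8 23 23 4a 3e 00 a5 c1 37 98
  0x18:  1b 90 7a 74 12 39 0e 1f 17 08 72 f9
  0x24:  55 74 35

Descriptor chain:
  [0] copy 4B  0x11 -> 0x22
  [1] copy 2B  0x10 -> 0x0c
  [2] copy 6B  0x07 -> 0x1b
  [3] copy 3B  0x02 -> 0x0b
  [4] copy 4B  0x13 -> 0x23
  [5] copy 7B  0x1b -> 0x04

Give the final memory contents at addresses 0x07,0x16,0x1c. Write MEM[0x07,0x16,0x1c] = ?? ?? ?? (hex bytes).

MEM[0x07,0x16,0x1c] = 83 37 47

D0: mem[0x22..0x25] <- [4a 3e 00 a5]
D1: mem[0x0c..0x0d] <- [23 4a]
D2: mem[0x1b..0x20] <- [0c 47 e4 83 5d 23]
D3: mem[0x0b..0x0d] <- [d1 1c 0a]
D4: mem[0x23..0x26] <- [00 a5 c1 37]
D5: mem[0x04..0x0a] <- [0c 47 e4 83 5d 23 08]
query mem[0x07]=0x83, mem[0x16]=0x37, mem[0x1c]=0x47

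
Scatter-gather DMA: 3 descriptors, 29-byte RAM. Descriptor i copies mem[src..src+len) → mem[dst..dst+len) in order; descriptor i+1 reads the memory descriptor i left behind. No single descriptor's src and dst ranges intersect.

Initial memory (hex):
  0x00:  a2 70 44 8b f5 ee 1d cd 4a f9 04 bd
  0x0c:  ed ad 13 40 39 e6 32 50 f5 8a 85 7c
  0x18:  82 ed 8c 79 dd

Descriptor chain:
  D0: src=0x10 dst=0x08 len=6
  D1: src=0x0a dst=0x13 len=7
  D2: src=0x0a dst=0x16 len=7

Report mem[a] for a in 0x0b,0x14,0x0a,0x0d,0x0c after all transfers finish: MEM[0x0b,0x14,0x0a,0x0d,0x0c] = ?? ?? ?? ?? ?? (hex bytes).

MEM[0x0b,0x14,0x0a,0x0d,0x0c] = 50 50 32 8a f5

  after D0: wrote 6B at 0x08 = 39e63250f58a
  after D1: wrote 7B at 0x13 = 3250f58a134039
  after D2: wrote 7B at 0x16 = 3250f58a134039
query mem[0x0b]=0x50, mem[0x14]=0x50, mem[0x0a]=0x32, mem[0x0d]=0x8a, mem[0x0c]=0xf5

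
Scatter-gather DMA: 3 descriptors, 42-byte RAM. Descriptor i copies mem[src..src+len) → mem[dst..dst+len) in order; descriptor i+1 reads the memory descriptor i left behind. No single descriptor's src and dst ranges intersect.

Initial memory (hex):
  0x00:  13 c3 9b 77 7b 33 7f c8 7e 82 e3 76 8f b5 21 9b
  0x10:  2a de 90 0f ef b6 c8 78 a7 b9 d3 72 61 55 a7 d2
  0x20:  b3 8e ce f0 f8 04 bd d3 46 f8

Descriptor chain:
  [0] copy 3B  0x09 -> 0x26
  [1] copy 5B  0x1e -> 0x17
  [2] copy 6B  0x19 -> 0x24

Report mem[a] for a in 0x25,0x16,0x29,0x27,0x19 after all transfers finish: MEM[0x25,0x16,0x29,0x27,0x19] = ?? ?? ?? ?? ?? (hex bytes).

  after D0: wrote 3B at 0x26 = 82e376
  after D1: wrote 5B at 0x17 = a7d2b38ece
  after D2: wrote 6B at 0x24 = b38ece6155a7
query mem[0x25]=0x8e, mem[0x16]=0xc8, mem[0x29]=0xa7, mem[0x27]=0x61, mem[0x19]=0xb3

MEM[0x25,0x16,0x29,0x27,0x19] = 8e c8 a7 61 b3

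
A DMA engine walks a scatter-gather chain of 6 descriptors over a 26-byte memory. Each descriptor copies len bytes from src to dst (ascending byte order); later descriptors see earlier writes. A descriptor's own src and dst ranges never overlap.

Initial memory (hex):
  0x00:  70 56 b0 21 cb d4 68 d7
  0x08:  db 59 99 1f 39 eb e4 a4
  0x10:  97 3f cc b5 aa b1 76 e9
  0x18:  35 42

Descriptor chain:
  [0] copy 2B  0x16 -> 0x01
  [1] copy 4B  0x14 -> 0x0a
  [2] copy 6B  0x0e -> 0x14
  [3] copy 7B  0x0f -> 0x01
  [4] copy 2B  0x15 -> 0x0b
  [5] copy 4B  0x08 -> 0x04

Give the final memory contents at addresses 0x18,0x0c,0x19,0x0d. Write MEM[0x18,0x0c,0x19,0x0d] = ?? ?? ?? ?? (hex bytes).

D0: mem[0x01..0x02] <- [76 e9]
D1: mem[0x0a..0x0d] <- [aa b1 76 e9]
D2: mem[0x14..0x19] <- [e4 a4 97 3f cc b5]
D3: mem[0x01..0x07] <- [a4 97 3f cc b5 e4 a4]
D4: mem[0x0b..0x0c] <- [a4 97]
D5: mem[0x04..0x07] <- [db 59 aa a4]
query mem[0x18]=0xcc, mem[0x0c]=0x97, mem[0x19]=0xb5, mem[0x0d]=0xe9

MEM[0x18,0x0c,0x19,0x0d] = cc 97 b5 e9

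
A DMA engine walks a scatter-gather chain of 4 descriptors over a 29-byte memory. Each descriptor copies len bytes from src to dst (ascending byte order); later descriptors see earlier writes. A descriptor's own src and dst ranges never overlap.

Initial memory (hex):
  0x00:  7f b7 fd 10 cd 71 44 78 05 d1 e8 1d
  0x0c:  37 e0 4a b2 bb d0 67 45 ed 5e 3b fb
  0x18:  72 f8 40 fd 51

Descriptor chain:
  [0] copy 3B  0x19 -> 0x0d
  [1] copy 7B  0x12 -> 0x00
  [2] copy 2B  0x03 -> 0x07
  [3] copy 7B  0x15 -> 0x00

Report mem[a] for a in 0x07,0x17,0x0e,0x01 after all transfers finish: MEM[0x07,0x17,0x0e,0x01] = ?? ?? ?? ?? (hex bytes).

  after D0: wrote 3B at 0x0d = f840fd
  after D1: wrote 7B at 0x00 = 6745ed5e3bfb72
  after D2: wrote 2B at 0x07 = 5e3b
  after D3: wrote 7B at 0x00 = 5e3bfb72f840fd
query mem[0x07]=0x5e, mem[0x17]=0xfb, mem[0x0e]=0x40, mem[0x01]=0x3b

MEM[0x07,0x17,0x0e,0x01] = 5e fb 40 3b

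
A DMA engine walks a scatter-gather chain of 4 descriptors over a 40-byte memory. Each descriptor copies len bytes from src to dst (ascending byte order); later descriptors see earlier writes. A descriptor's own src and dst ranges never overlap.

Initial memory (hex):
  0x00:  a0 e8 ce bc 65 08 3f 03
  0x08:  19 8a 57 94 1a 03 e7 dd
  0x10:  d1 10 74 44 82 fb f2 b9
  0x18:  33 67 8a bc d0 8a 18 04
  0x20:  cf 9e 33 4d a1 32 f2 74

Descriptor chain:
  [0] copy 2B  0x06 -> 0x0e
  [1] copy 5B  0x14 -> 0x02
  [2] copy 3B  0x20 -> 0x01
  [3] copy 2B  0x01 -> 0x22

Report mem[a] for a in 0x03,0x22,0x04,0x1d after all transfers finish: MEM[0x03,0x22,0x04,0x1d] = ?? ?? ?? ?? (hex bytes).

MEM[0x03,0x22,0x04,0x1d] = 33 cf f2 8a

[0] 0x06->0x0e len=2 : 3f 03
[1] 0x14->0x02 len=5 : 82 fb f2 b9 33
[2] 0x20->0x01 len=3 : cf 9e 33
[3] 0x01->0x22 len=2 : cf 9e
query mem[0x03]=0x33, mem[0x22]=0xcf, mem[0x04]=0xf2, mem[0x1d]=0x8a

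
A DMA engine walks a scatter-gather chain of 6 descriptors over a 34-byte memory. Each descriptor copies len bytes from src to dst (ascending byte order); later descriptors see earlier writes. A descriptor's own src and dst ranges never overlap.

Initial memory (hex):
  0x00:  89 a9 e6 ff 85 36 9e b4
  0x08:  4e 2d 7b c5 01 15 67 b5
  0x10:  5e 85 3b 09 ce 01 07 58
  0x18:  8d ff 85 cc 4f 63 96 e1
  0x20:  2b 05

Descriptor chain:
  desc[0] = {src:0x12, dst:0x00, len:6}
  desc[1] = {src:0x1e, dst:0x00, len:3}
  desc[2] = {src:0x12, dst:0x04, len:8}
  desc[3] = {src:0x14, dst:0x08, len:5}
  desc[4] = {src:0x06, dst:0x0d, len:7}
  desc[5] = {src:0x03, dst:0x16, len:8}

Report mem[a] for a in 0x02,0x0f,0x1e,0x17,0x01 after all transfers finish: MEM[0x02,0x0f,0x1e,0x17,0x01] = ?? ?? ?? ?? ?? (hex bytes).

MEM[0x02,0x0f,0x1e,0x17,0x01] = 2b ce 96 3b e1

#0 dst[0x00+6] := {0x3b,0x09,0xce,0x01,0x07,0x58}
#1 dst[0x00+3] := {0x96,0xe1,0x2b}
#2 dst[0x04+8] := {0x3b,0x09,0xce,0x01,0x07,0x58,0x8d,0xff}
#3 dst[0x08+5] := {0xce,0x01,0x07,0x58,0x8d}
#4 dst[0x0d+7] := {0xce,0x01,0xce,0x01,0x07,0x58,0x8d}
#5 dst[0x16+8] := {0x01,0x3b,0x09,0xce,0x01,0xce,0x01,0x07}
query mem[0x02]=0x2b, mem[0x0f]=0xce, mem[0x1e]=0x96, mem[0x17]=0x3b, mem[0x01]=0xe1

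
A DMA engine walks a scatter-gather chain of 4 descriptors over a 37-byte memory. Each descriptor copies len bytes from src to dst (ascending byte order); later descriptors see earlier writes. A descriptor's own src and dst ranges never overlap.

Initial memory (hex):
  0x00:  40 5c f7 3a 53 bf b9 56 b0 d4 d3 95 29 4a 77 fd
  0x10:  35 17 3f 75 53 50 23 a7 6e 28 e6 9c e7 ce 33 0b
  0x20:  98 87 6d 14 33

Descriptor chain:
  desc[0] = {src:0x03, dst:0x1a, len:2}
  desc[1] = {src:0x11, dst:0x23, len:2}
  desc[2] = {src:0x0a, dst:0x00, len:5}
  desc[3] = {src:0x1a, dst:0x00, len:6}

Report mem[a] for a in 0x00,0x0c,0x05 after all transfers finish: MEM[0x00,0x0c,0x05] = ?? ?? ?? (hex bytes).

D0: mem[0x1a..0x1b] <- [3a 53]
D1: mem[0x23..0x24] <- [17 3f]
D2: mem[0x00..0x04] <- [d3 95 29 4a 77]
D3: mem[0x00..0x05] <- [3a 53 e7 ce 33 0b]
query mem[0x00]=0x3a, mem[0x0c]=0x29, mem[0x05]=0x0b

MEM[0x00,0x0c,0x05] = 3a 29 0b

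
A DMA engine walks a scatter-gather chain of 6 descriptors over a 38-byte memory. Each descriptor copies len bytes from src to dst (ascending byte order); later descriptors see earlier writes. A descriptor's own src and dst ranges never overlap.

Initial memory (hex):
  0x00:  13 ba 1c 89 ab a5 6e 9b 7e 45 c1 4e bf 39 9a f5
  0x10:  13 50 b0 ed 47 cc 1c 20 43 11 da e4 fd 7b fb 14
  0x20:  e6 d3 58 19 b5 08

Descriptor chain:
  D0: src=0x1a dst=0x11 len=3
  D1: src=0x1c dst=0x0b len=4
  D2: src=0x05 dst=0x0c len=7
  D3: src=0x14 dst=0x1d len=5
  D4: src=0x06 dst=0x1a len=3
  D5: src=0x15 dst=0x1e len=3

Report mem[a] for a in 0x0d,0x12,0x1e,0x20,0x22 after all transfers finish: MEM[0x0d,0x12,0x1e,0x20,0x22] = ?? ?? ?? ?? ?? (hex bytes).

MEM[0x0d,0x12,0x1e,0x20,0x22] = 6e fd cc 20 58

[0] 0x1a->0x11 len=3 : da e4 fd
[1] 0x1c->0x0b len=4 : fd 7b fb 14
[2] 0x05->0x0c len=7 : a5 6e 9b 7e 45 c1 fd
[3] 0x14->0x1d len=5 : 47 cc 1c 20 43
[4] 0x06->0x1a len=3 : 6e 9b 7e
[5] 0x15->0x1e len=3 : cc 1c 20
query mem[0x0d]=0x6e, mem[0x12]=0xfd, mem[0x1e]=0xcc, mem[0x20]=0x20, mem[0x22]=0x58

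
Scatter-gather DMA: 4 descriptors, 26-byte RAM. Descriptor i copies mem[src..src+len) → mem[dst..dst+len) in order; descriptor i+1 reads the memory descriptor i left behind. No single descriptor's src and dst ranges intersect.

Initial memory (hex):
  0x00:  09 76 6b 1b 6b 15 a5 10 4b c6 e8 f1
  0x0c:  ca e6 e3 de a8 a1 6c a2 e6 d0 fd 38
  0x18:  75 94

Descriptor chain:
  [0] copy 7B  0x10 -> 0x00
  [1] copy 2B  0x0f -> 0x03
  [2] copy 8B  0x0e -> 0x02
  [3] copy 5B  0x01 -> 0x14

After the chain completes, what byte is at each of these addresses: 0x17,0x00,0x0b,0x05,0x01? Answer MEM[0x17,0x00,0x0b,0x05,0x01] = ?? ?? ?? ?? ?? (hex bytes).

[0] 0x10->0x00 len=7 : a8 a1 6c a2 e6 d0 fd
[1] 0x0f->0x03 len=2 : de a8
[2] 0x0e->0x02 len=8 : e3 de a8 a1 6c a2 e6 d0
[3] 0x01->0x14 len=5 : a1 e3 de a8 a1
query mem[0x17]=0xa8, mem[0x00]=0xa8, mem[0x0b]=0xf1, mem[0x05]=0xa1, mem[0x01]=0xa1

MEM[0x17,0x00,0x0b,0x05,0x01] = a8 a8 f1 a1 a1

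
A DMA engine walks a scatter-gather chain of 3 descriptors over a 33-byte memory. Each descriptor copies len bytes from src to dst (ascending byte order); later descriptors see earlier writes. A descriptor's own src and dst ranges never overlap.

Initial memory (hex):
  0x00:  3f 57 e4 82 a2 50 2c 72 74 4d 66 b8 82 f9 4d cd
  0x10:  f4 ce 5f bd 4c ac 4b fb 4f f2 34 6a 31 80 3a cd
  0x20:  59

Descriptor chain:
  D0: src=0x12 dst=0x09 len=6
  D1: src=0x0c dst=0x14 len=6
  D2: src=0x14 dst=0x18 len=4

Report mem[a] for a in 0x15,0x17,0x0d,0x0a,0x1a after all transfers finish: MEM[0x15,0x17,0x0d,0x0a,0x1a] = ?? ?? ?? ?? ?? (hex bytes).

  after D0: wrote 6B at 0x09 = 5fbd4cac4bfb
  after D1: wrote 6B at 0x14 = ac4bfbcdf4ce
  after D2: wrote 4B at 0x18 = ac4bfbcd
query mem[0x15]=0x4b, mem[0x17]=0xcd, mem[0x0d]=0x4b, mem[0x0a]=0xbd, mem[0x1a]=0xfb

MEM[0x15,0x17,0x0d,0x0a,0x1a] = 4b cd 4b bd fb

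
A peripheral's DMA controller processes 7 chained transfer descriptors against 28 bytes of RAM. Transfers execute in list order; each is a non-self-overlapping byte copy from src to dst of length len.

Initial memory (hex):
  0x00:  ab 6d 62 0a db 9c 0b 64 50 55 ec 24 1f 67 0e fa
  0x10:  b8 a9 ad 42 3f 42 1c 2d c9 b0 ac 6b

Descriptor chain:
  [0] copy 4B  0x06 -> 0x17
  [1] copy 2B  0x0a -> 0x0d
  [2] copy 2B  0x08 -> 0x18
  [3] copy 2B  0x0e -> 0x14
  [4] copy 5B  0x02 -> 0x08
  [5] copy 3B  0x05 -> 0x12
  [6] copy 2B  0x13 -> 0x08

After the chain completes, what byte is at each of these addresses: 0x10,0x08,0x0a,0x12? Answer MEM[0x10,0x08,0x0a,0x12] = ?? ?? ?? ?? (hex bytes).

  after D0: wrote 4B at 0x17 = 0b645055
  after D1: wrote 2B at 0x0d = ec24
  after D2: wrote 2B at 0x18 = 5055
  after D3: wrote 2B at 0x14 = 24fa
  after D4: wrote 5B at 0x08 = 620adb9c0b
  after D5: wrote 3B at 0x12 = 9c0b64
  after D6: wrote 2B at 0x08 = 0b64
query mem[0x10]=0xb8, mem[0x08]=0x0b, mem[0x0a]=0xdb, mem[0x12]=0x9c

MEM[0x10,0x08,0x0a,0x12] = b8 0b db 9c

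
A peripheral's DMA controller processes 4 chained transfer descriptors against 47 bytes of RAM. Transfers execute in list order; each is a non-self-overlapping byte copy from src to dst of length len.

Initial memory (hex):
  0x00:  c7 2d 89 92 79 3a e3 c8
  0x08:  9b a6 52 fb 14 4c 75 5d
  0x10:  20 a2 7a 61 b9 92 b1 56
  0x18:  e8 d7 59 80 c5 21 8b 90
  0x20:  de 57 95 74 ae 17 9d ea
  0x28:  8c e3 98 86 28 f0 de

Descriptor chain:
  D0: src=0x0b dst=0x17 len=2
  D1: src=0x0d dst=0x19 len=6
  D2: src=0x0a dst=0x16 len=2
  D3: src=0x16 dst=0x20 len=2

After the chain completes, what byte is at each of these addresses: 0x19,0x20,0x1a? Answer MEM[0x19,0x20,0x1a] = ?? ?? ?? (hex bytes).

  after D0: wrote 2B at 0x17 = fb14
  after D1: wrote 6B at 0x19 = 4c755d20a27a
  after D2: wrote 2B at 0x16 = 52fb
  after D3: wrote 2B at 0x20 = 52fb
query mem[0x19]=0x4c, mem[0x20]=0x52, mem[0x1a]=0x75

MEM[0x19,0x20,0x1a] = 4c 52 75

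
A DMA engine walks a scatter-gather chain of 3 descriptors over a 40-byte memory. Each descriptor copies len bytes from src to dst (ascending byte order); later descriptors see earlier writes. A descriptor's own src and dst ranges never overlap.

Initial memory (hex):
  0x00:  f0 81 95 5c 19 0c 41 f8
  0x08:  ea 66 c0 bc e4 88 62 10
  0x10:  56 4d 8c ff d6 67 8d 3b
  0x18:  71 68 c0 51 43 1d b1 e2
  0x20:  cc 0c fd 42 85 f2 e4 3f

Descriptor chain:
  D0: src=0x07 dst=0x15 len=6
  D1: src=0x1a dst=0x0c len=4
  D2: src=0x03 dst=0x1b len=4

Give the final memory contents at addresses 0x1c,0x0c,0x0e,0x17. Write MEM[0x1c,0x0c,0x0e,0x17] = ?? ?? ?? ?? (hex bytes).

MEM[0x1c,0x0c,0x0e,0x17] = 19 e4 43 66

  after D0: wrote 6B at 0x15 = f8ea66c0bce4
  after D1: wrote 4B at 0x0c = e451431d
  after D2: wrote 4B at 0x1b = 5c190c41
query mem[0x1c]=0x19, mem[0x0c]=0xe4, mem[0x0e]=0x43, mem[0x17]=0x66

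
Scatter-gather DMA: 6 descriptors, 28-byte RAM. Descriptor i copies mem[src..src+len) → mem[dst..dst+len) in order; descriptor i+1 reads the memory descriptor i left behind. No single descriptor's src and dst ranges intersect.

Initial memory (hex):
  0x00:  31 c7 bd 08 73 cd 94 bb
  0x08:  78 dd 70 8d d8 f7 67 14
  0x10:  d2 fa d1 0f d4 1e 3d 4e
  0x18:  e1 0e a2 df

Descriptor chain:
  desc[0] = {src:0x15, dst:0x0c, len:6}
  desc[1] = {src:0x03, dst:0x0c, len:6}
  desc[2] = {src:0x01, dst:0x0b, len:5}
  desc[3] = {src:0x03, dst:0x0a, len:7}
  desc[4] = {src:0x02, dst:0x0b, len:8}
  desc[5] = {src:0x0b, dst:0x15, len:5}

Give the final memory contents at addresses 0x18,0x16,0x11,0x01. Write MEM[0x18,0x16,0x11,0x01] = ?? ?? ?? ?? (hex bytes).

D0: mem[0x0c..0x11] <- [1e 3d 4e e1 0e a2]
D1: mem[0x0c..0x11] <- [08 73 cd 94 bb 78]
D2: mem[0x0b..0x0f] <- [c7 bd 08 73 cd]
D3: mem[0x0a..0x10] <- [08 73 cd 94 bb 78 dd]
D4: mem[0x0b..0x12] <- [bd 08 73 cd 94 bb 78 dd]
D5: mem[0x15..0x19] <- [bd 08 73 cd 94]
query mem[0x18]=0xcd, mem[0x16]=0x08, mem[0x11]=0x78, mem[0x01]=0xc7

MEM[0x18,0x16,0x11,0x01] = cd 08 78 c7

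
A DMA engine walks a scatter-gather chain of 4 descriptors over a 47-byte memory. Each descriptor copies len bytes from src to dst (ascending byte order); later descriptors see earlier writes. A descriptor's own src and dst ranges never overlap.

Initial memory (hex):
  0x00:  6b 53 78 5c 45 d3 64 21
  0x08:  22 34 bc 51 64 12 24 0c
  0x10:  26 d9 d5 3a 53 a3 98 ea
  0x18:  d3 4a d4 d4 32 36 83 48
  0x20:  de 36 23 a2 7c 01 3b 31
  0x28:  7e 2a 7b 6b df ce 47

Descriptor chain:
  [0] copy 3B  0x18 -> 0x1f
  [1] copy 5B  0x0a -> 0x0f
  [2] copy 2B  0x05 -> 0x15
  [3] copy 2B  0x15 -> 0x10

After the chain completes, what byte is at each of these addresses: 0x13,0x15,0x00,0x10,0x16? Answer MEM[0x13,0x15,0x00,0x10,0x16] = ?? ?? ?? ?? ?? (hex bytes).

MEM[0x13,0x15,0x00,0x10,0x16] = 24 d3 6b d3 64

D0: mem[0x1f..0x21] <- [d3 4a d4]
D1: mem[0x0f..0x13] <- [bc 51 64 12 24]
D2: mem[0x15..0x16] <- [d3 64]
D3: mem[0x10..0x11] <- [d3 64]
query mem[0x13]=0x24, mem[0x15]=0xd3, mem[0x00]=0x6b, mem[0x10]=0xd3, mem[0x16]=0x64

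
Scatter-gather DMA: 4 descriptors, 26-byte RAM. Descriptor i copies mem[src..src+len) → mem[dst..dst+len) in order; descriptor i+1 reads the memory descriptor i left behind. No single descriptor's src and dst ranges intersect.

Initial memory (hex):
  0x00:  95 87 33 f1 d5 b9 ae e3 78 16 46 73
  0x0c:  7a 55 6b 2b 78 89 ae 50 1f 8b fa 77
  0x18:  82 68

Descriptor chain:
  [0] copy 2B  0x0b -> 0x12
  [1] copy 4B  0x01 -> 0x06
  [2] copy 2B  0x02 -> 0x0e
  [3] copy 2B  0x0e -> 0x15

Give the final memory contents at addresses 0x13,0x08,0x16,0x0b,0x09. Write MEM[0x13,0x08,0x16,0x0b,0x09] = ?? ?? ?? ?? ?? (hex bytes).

D0: mem[0x12..0x13] <- [73 7a]
D1: mem[0x06..0x09] <- [87 33 f1 d5]
D2: mem[0x0e..0x0f] <- [33 f1]
D3: mem[0x15..0x16] <- [33 f1]
query mem[0x13]=0x7a, mem[0x08]=0xf1, mem[0x16]=0xf1, mem[0x0b]=0x73, mem[0x09]=0xd5

MEM[0x13,0x08,0x16,0x0b,0x09] = 7a f1 f1 73 d5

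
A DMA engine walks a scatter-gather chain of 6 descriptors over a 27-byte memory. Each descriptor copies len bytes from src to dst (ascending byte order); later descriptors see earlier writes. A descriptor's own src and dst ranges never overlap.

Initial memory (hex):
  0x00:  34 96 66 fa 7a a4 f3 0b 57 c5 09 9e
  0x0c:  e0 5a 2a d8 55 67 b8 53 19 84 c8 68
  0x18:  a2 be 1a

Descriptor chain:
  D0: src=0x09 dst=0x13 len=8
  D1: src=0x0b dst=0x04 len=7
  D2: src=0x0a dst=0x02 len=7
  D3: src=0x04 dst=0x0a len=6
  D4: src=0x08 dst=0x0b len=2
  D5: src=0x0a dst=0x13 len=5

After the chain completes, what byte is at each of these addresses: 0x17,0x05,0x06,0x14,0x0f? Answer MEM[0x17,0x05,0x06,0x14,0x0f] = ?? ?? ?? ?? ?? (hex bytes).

  after D0: wrote 8B at 0x13 = c5099ee05a2ad855
  after D1: wrote 7B at 0x04 = 9ee05a2ad85567
  after D2: wrote 7B at 0x02 = 679ee05a2ad855
  after D3: wrote 6B at 0x0a = e05a2ad85555
  after D4: wrote 2B at 0x0b = 5555
  after D5: wrote 5B at 0x13 = e05555d855
query mem[0x17]=0x55, mem[0x05]=0x5a, mem[0x06]=0x2a, mem[0x14]=0x55, mem[0x0f]=0x55

MEM[0x17,0x05,0x06,0x14,0x0f] = 55 5a 2a 55 55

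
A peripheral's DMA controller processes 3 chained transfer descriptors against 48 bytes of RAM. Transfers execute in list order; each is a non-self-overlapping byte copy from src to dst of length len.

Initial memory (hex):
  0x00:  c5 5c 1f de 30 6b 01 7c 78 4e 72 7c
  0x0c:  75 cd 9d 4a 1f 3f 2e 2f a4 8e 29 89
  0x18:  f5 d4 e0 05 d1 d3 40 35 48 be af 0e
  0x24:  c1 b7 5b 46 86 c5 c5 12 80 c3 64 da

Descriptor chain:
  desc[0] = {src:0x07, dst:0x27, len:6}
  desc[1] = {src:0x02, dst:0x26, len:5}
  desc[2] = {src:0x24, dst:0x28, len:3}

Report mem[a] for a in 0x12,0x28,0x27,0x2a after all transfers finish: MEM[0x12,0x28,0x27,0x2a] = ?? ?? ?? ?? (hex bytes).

MEM[0x12,0x28,0x27,0x2a] = 2e c1 de 1f

D0: mem[0x27..0x2c] <- [7c 78 4e 72 7c 75]
D1: mem[0x26..0x2a] <- [1f de 30 6b 01]
D2: mem[0x28..0x2a] <- [c1 b7 1f]
query mem[0x12]=0x2e, mem[0x28]=0xc1, mem[0x27]=0xde, mem[0x2a]=0x1f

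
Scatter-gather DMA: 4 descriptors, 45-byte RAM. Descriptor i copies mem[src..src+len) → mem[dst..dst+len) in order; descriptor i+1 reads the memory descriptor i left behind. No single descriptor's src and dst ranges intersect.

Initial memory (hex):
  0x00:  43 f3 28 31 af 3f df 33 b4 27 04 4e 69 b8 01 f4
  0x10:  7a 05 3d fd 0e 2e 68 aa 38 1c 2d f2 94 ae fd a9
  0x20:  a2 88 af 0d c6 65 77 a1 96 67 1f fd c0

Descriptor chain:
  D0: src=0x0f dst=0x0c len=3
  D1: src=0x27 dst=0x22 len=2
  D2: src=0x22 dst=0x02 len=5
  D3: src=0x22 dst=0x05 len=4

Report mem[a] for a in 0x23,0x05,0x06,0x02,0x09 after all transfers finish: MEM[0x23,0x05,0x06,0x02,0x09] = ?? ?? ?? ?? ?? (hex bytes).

D0: mem[0x0c..0x0e] <- [f4 7a 05]
D1: mem[0x22..0x23] <- [a1 96]
D2: mem[0x02..0x06] <- [a1 96 c6 65 77]
D3: mem[0x05..0x08] <- [a1 96 c6 65]
query mem[0x23]=0x96, mem[0x05]=0xa1, mem[0x06]=0x96, mem[0x02]=0xa1, mem[0x09]=0x27

MEM[0x23,0x05,0x06,0x02,0x09] = 96 a1 96 a1 27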